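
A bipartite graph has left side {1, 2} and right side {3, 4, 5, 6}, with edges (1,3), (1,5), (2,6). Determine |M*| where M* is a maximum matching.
2 (matching: (1,5), (2,6); upper bound min(|L|,|R|) = min(2,4) = 2)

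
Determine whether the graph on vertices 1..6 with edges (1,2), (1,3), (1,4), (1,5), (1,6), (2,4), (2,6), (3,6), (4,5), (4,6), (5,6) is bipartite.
No (odd cycle of length 3: 4 -> 1 -> 6 -> 4)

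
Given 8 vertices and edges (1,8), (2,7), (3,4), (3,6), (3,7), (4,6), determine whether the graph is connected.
No, it has 3 components: {1, 8}, {2, 3, 4, 6, 7}, {5}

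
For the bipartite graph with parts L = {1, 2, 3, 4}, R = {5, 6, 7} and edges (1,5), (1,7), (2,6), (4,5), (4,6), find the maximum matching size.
3 (matching: (1,7), (2,6), (4,5); upper bound min(|L|,|R|) = min(4,3) = 3)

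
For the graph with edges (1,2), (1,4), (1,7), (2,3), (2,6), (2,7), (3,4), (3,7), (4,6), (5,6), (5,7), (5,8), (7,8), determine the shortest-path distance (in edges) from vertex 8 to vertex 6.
2 (path: 8 -> 5 -> 6, 2 edges)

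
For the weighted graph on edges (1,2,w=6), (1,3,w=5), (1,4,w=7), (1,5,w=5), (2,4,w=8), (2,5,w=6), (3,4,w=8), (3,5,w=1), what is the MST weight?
19 (MST edges: (1,2,w=6), (1,3,w=5), (1,4,w=7), (3,5,w=1); sum of weights 6 + 5 + 7 + 1 = 19)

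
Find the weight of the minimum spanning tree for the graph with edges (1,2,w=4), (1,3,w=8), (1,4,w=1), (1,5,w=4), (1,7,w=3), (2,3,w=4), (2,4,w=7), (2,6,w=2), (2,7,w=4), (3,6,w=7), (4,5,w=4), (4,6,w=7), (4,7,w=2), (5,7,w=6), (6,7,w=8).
17 (MST edges: (1,2,w=4), (1,4,w=1), (1,5,w=4), (2,3,w=4), (2,6,w=2), (4,7,w=2); sum of weights 4 + 1 + 4 + 4 + 2 + 2 = 17)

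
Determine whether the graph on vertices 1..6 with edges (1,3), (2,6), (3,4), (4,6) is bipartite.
Yes. Partition: {1, 2, 4, 5}, {3, 6}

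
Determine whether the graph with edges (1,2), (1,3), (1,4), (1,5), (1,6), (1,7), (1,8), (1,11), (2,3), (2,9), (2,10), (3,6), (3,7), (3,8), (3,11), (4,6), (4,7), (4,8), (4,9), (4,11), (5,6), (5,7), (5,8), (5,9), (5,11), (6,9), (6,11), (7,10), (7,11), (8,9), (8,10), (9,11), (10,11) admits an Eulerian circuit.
Yes (the graph is connected and all 11 vertices have even degree)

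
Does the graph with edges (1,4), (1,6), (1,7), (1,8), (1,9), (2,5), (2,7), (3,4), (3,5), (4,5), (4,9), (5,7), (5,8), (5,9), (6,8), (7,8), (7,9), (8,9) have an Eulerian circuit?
No (4 vertices have odd degree: {1, 7, 8, 9}; Eulerian circuit requires 0)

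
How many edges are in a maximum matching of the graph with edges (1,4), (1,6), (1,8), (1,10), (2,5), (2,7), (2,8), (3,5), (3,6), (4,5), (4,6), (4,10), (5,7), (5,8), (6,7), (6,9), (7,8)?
5 (matching: (1,8), (2,7), (3,5), (4,10), (6,9); upper bound floor(n/2) = floor(10/2) = 5)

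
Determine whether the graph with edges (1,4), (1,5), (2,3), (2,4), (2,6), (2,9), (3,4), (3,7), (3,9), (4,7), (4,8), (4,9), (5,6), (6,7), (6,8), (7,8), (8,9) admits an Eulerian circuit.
Yes (the graph is connected and all 9 vertices have even degree)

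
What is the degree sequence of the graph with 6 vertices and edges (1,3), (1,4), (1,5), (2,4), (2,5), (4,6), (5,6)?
[3, 3, 3, 2, 2, 1] (degrees: deg(1)=3, deg(2)=2, deg(3)=1, deg(4)=3, deg(5)=3, deg(6)=2)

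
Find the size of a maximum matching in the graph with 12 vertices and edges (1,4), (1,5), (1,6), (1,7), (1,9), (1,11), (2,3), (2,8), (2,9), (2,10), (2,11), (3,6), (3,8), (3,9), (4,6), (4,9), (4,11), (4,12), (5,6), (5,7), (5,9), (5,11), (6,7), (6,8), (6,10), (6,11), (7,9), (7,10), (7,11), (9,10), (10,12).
6 (matching: (1,11), (2,10), (3,9), (4,12), (5,7), (6,8); upper bound floor(n/2) = floor(12/2) = 6)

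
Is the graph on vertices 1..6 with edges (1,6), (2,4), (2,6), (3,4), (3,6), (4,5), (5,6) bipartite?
Yes. Partition: {1, 2, 3, 5}, {4, 6}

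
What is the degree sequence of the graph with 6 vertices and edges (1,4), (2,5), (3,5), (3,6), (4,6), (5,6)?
[3, 3, 2, 2, 1, 1] (degrees: deg(1)=1, deg(2)=1, deg(3)=2, deg(4)=2, deg(5)=3, deg(6)=3)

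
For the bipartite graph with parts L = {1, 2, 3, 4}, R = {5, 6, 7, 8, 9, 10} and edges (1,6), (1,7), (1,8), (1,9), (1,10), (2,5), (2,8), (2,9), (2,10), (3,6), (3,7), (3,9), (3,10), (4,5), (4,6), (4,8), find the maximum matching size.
4 (matching: (1,10), (2,9), (3,7), (4,8); upper bound min(|L|,|R|) = min(4,6) = 4)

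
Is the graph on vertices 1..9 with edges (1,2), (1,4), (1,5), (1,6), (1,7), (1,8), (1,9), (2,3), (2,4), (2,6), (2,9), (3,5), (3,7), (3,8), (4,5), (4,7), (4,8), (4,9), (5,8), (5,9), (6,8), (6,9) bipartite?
No (odd cycle of length 3: 9 -> 1 -> 5 -> 9)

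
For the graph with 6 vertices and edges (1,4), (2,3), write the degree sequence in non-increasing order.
[1, 1, 1, 1, 0, 0] (degrees: deg(1)=1, deg(2)=1, deg(3)=1, deg(4)=1, deg(5)=0, deg(6)=0)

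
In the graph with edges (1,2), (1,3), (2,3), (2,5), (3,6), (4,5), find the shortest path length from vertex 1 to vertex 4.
3 (path: 1 -> 2 -> 5 -> 4, 3 edges)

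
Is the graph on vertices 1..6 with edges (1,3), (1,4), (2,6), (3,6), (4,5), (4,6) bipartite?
Yes. Partition: {1, 5, 6}, {2, 3, 4}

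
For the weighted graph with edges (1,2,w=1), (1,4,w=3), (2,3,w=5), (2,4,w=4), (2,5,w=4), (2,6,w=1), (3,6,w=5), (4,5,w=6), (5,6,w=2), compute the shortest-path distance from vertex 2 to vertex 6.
1 (path: 2 -> 6; weights 1 = 1)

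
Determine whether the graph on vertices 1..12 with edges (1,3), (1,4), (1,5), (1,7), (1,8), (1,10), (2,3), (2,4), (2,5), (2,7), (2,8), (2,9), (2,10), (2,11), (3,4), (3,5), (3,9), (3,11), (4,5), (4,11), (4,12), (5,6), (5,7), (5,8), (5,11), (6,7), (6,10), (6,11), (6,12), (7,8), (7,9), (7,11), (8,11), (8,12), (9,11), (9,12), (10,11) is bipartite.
No (odd cycle of length 3: 5 -> 1 -> 7 -> 5)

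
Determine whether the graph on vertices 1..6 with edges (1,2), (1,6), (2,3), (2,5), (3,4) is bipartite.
Yes. Partition: {1, 3, 5}, {2, 4, 6}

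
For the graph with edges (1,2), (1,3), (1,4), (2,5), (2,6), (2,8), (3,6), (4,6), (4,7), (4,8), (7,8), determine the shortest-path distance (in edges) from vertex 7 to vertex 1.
2 (path: 7 -> 4 -> 1, 2 edges)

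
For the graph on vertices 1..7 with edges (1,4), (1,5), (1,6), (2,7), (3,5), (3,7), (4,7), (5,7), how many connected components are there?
1 (components: {1, 2, 3, 4, 5, 6, 7})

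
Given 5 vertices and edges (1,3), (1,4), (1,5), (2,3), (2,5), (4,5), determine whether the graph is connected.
Yes (BFS from 1 visits [1, 3, 4, 5, 2] — all 5 vertices reached)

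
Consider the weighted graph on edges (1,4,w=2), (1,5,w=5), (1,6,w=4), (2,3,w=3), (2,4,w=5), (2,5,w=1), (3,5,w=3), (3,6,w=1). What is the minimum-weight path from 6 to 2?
4 (path: 6 -> 3 -> 2; weights 1 + 3 = 4)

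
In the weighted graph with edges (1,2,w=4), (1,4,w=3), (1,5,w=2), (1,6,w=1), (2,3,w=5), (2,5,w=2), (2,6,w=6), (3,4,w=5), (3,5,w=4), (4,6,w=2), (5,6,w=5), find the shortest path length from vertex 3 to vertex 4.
5 (path: 3 -> 4; weights 5 = 5)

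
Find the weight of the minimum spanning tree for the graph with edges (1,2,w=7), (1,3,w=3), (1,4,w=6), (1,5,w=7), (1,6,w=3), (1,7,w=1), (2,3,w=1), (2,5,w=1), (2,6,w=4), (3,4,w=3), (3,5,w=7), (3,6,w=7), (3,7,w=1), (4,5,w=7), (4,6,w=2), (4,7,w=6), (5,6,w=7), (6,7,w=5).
9 (MST edges: (1,6,w=3), (1,7,w=1), (2,3,w=1), (2,5,w=1), (3,7,w=1), (4,6,w=2); sum of weights 3 + 1 + 1 + 1 + 1 + 2 = 9)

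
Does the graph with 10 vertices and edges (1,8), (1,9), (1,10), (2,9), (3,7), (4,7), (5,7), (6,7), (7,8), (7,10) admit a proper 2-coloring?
Yes. Partition: {1, 2, 7}, {3, 4, 5, 6, 8, 9, 10}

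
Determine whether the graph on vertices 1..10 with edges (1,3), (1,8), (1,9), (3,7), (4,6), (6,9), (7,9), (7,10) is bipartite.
Yes. Partition: {1, 2, 5, 6, 7}, {3, 4, 8, 9, 10}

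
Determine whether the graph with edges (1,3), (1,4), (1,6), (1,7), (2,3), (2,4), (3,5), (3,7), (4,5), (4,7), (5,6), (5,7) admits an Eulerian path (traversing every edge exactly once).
Yes — and in fact it has an Eulerian circuit (the graph is connected and all 7 vertices have even degree)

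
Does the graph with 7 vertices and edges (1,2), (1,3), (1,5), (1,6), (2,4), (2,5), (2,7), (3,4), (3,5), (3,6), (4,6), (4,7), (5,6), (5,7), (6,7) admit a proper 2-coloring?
No (odd cycle of length 3: 5 -> 1 -> 3 -> 5)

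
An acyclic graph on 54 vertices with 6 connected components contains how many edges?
48 (Each of the 6 component trees on V_i vertices has V_i - 1 edges; summing gives V - C = 54 - 6 = 48)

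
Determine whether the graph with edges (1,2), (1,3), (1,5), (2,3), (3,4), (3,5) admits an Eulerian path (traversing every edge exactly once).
Yes (the graph is connected and exactly 2 vertices have odd degree: {1, 4}; any Eulerian path must start and end at those)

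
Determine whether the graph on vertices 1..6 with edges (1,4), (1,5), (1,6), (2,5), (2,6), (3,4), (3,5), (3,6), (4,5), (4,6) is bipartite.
No (odd cycle of length 3: 5 -> 1 -> 4 -> 5)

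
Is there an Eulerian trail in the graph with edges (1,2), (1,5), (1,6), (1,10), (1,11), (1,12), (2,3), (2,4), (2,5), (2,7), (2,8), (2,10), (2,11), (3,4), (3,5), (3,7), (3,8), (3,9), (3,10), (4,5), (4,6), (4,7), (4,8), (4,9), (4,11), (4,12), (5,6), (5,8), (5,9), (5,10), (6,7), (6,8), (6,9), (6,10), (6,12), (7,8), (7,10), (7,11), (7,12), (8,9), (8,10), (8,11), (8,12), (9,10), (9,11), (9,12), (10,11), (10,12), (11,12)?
Yes (the graph is connected and exactly 2 vertices have odd degree: {3, 4}; any Eulerian path must start and end at those)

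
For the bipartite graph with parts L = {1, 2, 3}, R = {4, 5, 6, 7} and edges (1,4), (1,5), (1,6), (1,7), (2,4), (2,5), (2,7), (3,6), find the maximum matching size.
3 (matching: (1,7), (2,5), (3,6); upper bound min(|L|,|R|) = min(3,4) = 3)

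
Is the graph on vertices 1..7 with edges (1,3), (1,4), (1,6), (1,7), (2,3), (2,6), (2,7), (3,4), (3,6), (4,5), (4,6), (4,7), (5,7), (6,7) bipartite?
No (odd cycle of length 3: 6 -> 1 -> 7 -> 6)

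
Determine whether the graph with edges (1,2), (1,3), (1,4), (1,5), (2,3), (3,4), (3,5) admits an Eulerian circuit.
Yes (the graph is connected and all 5 vertices have even degree)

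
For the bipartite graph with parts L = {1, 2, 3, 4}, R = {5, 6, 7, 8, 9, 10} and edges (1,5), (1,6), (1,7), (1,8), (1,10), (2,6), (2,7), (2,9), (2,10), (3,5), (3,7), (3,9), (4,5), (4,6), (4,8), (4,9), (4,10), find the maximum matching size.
4 (matching: (1,10), (2,9), (3,7), (4,8); upper bound min(|L|,|R|) = min(4,6) = 4)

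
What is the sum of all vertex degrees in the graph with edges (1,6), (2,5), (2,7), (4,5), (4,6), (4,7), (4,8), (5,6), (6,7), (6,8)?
20 (handshake: sum of degrees = 2|E| = 2 x 10 = 20)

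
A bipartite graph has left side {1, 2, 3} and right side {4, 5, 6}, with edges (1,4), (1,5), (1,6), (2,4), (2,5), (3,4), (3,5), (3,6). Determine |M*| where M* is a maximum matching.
3 (matching: (1,6), (2,5), (3,4); upper bound min(|L|,|R|) = min(3,3) = 3)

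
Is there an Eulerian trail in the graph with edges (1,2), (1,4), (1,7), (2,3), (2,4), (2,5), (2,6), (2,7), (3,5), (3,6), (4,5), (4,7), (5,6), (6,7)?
Yes (the graph is connected and exactly 2 vertices have odd degree: {1, 3}; any Eulerian path must start and end at those)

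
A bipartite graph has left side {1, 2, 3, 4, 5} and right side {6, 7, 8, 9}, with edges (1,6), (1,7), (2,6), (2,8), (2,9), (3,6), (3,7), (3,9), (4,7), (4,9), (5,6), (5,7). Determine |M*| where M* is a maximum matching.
4 (matching: (1,7), (2,8), (3,9), (5,6); upper bound min(|L|,|R|) = min(5,4) = 4)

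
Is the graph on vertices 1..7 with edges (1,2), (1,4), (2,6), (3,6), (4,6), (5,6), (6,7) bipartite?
Yes. Partition: {1, 6}, {2, 3, 4, 5, 7}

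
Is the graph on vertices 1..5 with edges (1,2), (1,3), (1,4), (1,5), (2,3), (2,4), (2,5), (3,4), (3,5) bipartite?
No (odd cycle of length 3: 4 -> 1 -> 2 -> 4)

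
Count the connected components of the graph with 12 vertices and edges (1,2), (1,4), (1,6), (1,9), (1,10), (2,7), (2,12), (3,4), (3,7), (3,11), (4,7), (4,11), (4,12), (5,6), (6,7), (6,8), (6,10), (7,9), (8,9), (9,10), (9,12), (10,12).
1 (components: {1, 2, 3, 4, 5, 6, 7, 8, 9, 10, 11, 12})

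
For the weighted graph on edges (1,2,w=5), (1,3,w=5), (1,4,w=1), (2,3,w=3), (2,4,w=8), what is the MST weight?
9 (MST edges: (1,2,w=5), (1,4,w=1), (2,3,w=3); sum of weights 5 + 1 + 3 = 9)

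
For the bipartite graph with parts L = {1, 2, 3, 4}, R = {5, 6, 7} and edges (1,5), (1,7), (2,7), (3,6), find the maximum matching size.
3 (matching: (1,5), (2,7), (3,6); upper bound min(|L|,|R|) = min(4,3) = 3)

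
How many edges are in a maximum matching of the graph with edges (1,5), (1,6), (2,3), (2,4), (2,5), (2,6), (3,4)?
3 (matching: (1,5), (2,6), (3,4); upper bound floor(n/2) = floor(6/2) = 3)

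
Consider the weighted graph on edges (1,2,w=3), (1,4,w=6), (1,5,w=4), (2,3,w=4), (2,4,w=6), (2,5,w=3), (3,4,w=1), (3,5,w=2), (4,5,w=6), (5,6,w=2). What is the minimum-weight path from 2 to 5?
3 (path: 2 -> 5; weights 3 = 3)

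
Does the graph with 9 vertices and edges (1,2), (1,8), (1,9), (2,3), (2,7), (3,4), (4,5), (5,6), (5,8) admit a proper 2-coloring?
Yes. Partition: {1, 3, 5, 7}, {2, 4, 6, 8, 9}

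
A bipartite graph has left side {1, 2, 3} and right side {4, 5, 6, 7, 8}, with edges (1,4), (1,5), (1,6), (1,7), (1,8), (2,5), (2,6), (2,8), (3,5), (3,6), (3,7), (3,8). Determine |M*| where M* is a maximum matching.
3 (matching: (1,8), (2,6), (3,7); upper bound min(|L|,|R|) = min(3,5) = 3)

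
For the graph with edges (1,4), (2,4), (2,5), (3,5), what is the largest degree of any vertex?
2 (attained at vertices 2, 4, 5)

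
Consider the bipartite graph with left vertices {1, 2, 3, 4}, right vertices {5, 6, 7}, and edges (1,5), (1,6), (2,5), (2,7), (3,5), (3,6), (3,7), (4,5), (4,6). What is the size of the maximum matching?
3 (matching: (1,6), (2,7), (3,5); upper bound min(|L|,|R|) = min(4,3) = 3)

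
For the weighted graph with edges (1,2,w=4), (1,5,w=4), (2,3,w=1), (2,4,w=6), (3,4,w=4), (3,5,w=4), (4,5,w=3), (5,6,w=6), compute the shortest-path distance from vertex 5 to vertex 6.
6 (path: 5 -> 6; weights 6 = 6)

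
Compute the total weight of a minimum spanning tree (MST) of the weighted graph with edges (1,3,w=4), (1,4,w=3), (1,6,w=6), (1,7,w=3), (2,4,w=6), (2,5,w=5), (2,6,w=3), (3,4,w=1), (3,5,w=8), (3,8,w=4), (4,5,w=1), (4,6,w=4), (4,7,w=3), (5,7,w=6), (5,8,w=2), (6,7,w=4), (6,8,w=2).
15 (MST edges: (1,4,w=3), (1,7,w=3), (2,6,w=3), (3,4,w=1), (4,5,w=1), (5,8,w=2), (6,8,w=2); sum of weights 3 + 3 + 3 + 1 + 1 + 2 + 2 = 15)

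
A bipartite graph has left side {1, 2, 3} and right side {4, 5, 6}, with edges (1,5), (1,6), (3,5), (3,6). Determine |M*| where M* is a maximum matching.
2 (matching: (1,6), (3,5); upper bound min(|L|,|R|) = min(3,3) = 3)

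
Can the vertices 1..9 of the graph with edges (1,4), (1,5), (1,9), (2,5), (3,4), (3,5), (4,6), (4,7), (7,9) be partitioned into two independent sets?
Yes. Partition: {1, 2, 3, 6, 7, 8}, {4, 5, 9}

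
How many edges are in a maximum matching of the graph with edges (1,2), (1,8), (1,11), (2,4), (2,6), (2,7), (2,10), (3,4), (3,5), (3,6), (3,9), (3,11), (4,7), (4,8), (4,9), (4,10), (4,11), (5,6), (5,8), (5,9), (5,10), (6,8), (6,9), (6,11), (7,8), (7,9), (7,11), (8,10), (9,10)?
5 (matching: (2,4), (3,5), (6,9), (7,11), (8,10); upper bound floor(n/2) = floor(11/2) = 5)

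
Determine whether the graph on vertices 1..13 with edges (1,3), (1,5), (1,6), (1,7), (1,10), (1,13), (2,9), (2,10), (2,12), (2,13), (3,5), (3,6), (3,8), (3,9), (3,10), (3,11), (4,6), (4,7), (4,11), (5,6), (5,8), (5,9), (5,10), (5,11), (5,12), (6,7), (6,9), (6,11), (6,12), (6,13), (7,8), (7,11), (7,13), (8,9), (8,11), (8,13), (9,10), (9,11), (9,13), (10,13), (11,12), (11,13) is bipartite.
No (odd cycle of length 3: 10 -> 1 -> 3 -> 10)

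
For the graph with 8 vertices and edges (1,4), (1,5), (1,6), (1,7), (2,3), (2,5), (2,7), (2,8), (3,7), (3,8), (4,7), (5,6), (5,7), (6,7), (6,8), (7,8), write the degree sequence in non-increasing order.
[7, 4, 4, 4, 4, 4, 3, 2] (degrees: deg(1)=4, deg(2)=4, deg(3)=3, deg(4)=2, deg(5)=4, deg(6)=4, deg(7)=7, deg(8)=4)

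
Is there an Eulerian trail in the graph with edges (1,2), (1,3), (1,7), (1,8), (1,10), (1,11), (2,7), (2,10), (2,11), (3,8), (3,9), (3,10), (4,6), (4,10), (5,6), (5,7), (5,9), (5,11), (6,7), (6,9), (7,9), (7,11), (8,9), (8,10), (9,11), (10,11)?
Yes — and in fact it has an Eulerian circuit (the graph is connected and all 11 vertices have even degree)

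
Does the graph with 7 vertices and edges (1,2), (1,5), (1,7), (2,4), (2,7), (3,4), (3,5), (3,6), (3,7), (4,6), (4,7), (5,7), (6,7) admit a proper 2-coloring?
No (odd cycle of length 3: 2 -> 1 -> 7 -> 2)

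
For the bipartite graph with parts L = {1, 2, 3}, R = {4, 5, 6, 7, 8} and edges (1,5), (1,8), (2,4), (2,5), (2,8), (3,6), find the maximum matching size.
3 (matching: (1,8), (2,5), (3,6); upper bound min(|L|,|R|) = min(3,5) = 3)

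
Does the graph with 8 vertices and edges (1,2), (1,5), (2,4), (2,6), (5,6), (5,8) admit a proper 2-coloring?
Yes. Partition: {1, 3, 4, 6, 7, 8}, {2, 5}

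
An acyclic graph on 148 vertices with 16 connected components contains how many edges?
132 (Each of the 16 component trees on V_i vertices has V_i - 1 edges; summing gives V - C = 148 - 16 = 132)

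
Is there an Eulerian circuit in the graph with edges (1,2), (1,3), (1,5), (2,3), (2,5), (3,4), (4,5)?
No (4 vertices have odd degree: {1, 2, 3, 5}; Eulerian circuit requires 0)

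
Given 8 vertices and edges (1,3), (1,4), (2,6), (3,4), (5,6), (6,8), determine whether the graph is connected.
No, it has 3 components: {1, 3, 4}, {2, 5, 6, 8}, {7}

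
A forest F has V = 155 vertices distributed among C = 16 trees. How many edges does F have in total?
139 (Each of the 16 component trees on V_i vertices has V_i - 1 edges; summing gives V - C = 155 - 16 = 139)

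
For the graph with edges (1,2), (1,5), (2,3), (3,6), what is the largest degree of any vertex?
2 (attained at vertices 1, 2, 3)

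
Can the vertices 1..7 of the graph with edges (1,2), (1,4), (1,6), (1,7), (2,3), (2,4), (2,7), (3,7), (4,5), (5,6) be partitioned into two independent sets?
No (odd cycle of length 3: 4 -> 1 -> 2 -> 4)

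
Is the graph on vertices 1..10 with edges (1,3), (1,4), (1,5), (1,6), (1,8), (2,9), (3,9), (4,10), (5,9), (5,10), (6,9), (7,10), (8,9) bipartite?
Yes. Partition: {1, 9, 10}, {2, 3, 4, 5, 6, 7, 8}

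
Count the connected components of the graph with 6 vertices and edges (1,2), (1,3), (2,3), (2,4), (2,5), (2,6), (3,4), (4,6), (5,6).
1 (components: {1, 2, 3, 4, 5, 6})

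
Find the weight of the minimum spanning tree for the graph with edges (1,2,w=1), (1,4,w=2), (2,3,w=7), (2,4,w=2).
10 (MST edges: (1,2,w=1), (1,4,w=2), (2,3,w=7); sum of weights 1 + 2 + 7 = 10)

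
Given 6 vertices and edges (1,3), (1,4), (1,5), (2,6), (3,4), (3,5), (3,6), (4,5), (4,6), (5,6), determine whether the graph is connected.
Yes (BFS from 1 visits [1, 3, 4, 5, 6, 2] — all 6 vertices reached)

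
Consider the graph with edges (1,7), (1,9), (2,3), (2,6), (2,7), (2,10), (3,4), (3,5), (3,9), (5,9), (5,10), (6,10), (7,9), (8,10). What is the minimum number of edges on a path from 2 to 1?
2 (path: 2 -> 7 -> 1, 2 edges)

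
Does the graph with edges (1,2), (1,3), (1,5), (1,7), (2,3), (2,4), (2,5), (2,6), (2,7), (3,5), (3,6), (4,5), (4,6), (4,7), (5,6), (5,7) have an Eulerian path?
Yes — and in fact it has an Eulerian circuit (the graph is connected and all 7 vertices have even degree)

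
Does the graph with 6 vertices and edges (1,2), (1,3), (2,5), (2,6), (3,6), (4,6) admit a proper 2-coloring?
Yes. Partition: {1, 5, 6}, {2, 3, 4}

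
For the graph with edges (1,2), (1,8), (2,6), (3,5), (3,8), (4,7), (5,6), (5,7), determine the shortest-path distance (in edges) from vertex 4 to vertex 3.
3 (path: 4 -> 7 -> 5 -> 3, 3 edges)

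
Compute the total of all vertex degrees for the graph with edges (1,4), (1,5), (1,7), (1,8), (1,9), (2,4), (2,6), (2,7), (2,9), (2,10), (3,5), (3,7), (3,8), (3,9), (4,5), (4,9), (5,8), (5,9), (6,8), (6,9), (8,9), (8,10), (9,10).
46 (handshake: sum of degrees = 2|E| = 2 x 23 = 46)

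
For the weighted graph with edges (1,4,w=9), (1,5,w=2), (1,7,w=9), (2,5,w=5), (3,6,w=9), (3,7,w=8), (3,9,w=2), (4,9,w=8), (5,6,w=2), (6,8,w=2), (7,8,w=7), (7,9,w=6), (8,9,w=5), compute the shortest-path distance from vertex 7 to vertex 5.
11 (path: 7 -> 1 -> 5; weights 9 + 2 = 11)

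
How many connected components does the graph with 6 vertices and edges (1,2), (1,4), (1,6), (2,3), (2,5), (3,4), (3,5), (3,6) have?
1 (components: {1, 2, 3, 4, 5, 6})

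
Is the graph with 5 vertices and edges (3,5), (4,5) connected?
No, it has 3 components: {1}, {2}, {3, 4, 5}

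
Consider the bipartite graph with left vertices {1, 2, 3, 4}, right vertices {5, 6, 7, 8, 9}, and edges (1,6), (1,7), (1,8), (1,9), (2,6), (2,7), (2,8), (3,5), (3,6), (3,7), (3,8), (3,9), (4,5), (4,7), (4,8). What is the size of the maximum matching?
4 (matching: (1,9), (2,8), (3,6), (4,7); upper bound min(|L|,|R|) = min(4,5) = 4)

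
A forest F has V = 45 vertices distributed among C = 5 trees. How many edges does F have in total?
40 (Each of the 5 component trees on V_i vertices has V_i - 1 edges; summing gives V - C = 45 - 5 = 40)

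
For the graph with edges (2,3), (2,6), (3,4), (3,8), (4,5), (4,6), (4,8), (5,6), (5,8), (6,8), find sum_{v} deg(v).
20 (handshake: sum of degrees = 2|E| = 2 x 10 = 20)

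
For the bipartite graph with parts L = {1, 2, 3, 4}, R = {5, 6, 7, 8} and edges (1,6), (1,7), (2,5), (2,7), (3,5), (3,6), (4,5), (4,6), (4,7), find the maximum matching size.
3 (matching: (1,7), (2,5), (3,6); upper bound min(|L|,|R|) = min(4,4) = 4)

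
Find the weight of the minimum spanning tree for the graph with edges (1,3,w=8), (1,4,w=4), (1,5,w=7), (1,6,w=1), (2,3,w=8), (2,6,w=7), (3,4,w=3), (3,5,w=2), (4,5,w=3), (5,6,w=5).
17 (MST edges: (1,4,w=4), (1,6,w=1), (2,6,w=7), (3,4,w=3), (3,5,w=2); sum of weights 4 + 1 + 7 + 3 + 2 = 17)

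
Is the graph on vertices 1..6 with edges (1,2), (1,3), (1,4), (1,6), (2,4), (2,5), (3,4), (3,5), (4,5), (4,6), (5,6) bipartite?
No (odd cycle of length 3: 6 -> 1 -> 4 -> 6)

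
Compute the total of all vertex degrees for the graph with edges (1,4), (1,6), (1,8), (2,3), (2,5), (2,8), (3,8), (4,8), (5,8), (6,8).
20 (handshake: sum of degrees = 2|E| = 2 x 10 = 20)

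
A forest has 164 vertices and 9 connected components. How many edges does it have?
155 (Each of the 9 component trees on V_i vertices has V_i - 1 edges; summing gives V - C = 164 - 9 = 155)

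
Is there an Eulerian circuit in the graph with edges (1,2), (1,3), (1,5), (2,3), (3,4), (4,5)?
No (2 vertices have odd degree: {1, 3}; Eulerian circuit requires 0)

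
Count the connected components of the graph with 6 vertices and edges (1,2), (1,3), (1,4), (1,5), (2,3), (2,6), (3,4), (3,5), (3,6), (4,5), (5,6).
1 (components: {1, 2, 3, 4, 5, 6})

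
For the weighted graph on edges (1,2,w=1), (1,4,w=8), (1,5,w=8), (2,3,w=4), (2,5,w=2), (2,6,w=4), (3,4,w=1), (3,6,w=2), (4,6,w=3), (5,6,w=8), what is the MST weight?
10 (MST edges: (1,2,w=1), (2,3,w=4), (2,5,w=2), (3,4,w=1), (3,6,w=2); sum of weights 1 + 4 + 2 + 1 + 2 = 10)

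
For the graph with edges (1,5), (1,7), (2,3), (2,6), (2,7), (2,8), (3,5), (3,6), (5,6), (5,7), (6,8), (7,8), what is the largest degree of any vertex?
4 (attained at vertices 2, 5, 6, 7)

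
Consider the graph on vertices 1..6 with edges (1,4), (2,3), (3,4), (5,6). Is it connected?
No, it has 2 components: {1, 2, 3, 4}, {5, 6}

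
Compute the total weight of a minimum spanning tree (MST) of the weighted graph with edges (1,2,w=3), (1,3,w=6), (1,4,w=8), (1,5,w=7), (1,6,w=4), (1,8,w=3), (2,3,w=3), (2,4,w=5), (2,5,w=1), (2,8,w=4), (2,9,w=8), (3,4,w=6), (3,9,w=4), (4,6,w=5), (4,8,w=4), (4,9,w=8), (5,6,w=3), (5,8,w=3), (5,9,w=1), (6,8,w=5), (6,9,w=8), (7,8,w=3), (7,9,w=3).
21 (MST edges: (1,2,w=3), (1,8,w=3), (2,3,w=3), (2,5,w=1), (4,8,w=4), (5,6,w=3), (5,9,w=1), (7,9,w=3); sum of weights 3 + 3 + 3 + 1 + 4 + 3 + 1 + 3 = 21)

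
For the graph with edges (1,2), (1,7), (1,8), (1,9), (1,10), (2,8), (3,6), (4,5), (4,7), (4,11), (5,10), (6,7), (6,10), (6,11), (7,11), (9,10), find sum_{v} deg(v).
32 (handshake: sum of degrees = 2|E| = 2 x 16 = 32)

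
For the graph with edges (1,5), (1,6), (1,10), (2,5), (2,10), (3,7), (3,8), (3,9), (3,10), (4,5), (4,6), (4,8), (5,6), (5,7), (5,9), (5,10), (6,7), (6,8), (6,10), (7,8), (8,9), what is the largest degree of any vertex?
7 (attained at vertex 5)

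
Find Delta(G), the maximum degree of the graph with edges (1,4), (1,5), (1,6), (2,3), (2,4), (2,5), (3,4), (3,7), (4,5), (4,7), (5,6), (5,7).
5 (attained at vertices 4, 5)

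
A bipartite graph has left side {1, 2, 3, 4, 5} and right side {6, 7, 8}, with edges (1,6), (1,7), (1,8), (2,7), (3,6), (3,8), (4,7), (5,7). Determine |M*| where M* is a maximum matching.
3 (matching: (1,8), (2,7), (3,6); upper bound min(|L|,|R|) = min(5,3) = 3)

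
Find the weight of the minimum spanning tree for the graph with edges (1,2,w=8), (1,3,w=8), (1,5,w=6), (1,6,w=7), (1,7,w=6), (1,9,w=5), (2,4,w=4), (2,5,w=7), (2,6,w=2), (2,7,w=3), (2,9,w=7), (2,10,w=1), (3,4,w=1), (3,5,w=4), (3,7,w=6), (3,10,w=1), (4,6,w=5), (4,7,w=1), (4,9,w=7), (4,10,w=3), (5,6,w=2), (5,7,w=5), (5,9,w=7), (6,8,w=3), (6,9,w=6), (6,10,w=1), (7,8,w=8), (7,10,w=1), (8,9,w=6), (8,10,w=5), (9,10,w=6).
21 (MST edges: (1,5,w=6), (1,9,w=5), (2,10,w=1), (3,4,w=1), (3,10,w=1), (4,7,w=1), (5,6,w=2), (6,8,w=3), (6,10,w=1); sum of weights 6 + 5 + 1 + 1 + 1 + 1 + 2 + 3 + 1 = 21)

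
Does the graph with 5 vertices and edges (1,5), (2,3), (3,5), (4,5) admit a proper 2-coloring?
Yes. Partition: {1, 3, 4}, {2, 5}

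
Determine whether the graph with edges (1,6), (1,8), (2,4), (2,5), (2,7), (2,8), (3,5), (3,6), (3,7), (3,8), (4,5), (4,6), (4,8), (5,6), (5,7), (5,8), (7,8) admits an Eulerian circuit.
Yes (the graph is connected and all 8 vertices have even degree)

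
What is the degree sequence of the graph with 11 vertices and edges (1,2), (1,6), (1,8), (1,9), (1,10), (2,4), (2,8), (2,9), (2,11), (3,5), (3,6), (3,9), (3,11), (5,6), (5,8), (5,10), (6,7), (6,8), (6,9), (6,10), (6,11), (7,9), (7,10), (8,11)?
[8, 5, 5, 5, 5, 4, 4, 4, 4, 3, 1] (degrees: deg(1)=5, deg(2)=5, deg(3)=4, deg(4)=1, deg(5)=4, deg(6)=8, deg(7)=3, deg(8)=5, deg(9)=5, deg(10)=4, deg(11)=4)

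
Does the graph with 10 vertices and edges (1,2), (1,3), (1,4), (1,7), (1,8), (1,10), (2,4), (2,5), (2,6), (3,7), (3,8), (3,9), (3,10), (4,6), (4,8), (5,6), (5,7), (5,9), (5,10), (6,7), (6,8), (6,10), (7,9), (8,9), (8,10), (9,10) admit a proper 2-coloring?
No (odd cycle of length 3: 10 -> 1 -> 8 -> 10)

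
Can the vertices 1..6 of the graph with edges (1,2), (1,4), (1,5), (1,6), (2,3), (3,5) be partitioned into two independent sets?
Yes. Partition: {1, 3}, {2, 4, 5, 6}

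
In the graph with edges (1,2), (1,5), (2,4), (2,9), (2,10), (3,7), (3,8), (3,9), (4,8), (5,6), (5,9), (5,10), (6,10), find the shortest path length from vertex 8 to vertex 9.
2 (path: 8 -> 3 -> 9, 2 edges)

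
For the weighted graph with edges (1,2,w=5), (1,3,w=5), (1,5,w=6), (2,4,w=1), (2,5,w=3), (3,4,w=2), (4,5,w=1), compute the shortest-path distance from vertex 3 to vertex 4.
2 (path: 3 -> 4; weights 2 = 2)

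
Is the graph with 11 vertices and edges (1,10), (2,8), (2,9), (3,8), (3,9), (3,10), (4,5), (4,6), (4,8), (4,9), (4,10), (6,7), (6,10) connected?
No, it has 2 components: {1, 2, 3, 4, 5, 6, 7, 8, 9, 10}, {11}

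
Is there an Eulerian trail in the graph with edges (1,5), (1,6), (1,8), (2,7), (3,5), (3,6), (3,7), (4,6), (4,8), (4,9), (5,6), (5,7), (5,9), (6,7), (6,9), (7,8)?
No (8 vertices have odd degree: {1, 2, 3, 4, 5, 7, 8, 9}; Eulerian path requires 0 or 2)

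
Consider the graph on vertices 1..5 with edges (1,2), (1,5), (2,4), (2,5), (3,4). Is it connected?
Yes (BFS from 1 visits [1, 2, 5, 4, 3] — all 5 vertices reached)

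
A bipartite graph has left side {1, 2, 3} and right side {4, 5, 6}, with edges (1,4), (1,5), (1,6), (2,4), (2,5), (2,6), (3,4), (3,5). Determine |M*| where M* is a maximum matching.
3 (matching: (1,6), (2,5), (3,4); upper bound min(|L|,|R|) = min(3,3) = 3)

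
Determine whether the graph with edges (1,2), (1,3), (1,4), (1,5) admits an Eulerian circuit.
No (4 vertices have odd degree: {2, 3, 4, 5}; Eulerian circuit requires 0)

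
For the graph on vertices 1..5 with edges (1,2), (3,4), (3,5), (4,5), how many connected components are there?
2 (components: {1, 2}, {3, 4, 5})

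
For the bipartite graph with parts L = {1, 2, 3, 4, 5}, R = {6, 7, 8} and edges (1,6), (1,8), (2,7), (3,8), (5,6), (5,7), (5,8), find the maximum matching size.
3 (matching: (1,8), (2,7), (5,6); upper bound min(|L|,|R|) = min(5,3) = 3)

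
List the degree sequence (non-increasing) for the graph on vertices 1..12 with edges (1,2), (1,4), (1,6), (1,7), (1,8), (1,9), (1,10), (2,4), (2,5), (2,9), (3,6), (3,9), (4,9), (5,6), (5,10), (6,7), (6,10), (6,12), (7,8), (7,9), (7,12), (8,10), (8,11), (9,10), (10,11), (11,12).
[7, 6, 6, 6, 5, 4, 4, 3, 3, 3, 3, 2] (degrees: deg(1)=7, deg(2)=4, deg(3)=2, deg(4)=3, deg(5)=3, deg(6)=6, deg(7)=5, deg(8)=4, deg(9)=6, deg(10)=6, deg(11)=3, deg(12)=3)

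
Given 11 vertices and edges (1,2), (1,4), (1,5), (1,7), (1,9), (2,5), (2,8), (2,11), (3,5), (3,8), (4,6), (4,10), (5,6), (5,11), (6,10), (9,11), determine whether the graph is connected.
Yes (BFS from 1 visits [1, 2, 4, 5, 7, 9, 8, 11, 6, 10, 3] — all 11 vertices reached)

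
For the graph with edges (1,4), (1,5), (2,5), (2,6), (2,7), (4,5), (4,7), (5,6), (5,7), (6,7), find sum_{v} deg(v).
20 (handshake: sum of degrees = 2|E| = 2 x 10 = 20)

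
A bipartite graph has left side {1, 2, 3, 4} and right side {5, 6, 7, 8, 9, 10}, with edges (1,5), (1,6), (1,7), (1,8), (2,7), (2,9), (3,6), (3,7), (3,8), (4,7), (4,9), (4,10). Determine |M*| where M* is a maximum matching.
4 (matching: (1,8), (2,9), (3,7), (4,10); upper bound min(|L|,|R|) = min(4,6) = 4)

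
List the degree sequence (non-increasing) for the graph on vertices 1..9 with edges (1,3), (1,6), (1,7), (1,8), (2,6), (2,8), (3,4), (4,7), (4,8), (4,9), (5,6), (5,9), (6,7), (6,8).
[5, 4, 4, 4, 3, 2, 2, 2, 2] (degrees: deg(1)=4, deg(2)=2, deg(3)=2, deg(4)=4, deg(5)=2, deg(6)=5, deg(7)=3, deg(8)=4, deg(9)=2)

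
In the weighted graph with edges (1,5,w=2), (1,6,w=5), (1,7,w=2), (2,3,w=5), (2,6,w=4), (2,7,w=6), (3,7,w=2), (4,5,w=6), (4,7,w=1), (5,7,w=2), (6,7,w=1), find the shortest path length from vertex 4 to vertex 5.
3 (path: 4 -> 7 -> 5; weights 1 + 2 = 3)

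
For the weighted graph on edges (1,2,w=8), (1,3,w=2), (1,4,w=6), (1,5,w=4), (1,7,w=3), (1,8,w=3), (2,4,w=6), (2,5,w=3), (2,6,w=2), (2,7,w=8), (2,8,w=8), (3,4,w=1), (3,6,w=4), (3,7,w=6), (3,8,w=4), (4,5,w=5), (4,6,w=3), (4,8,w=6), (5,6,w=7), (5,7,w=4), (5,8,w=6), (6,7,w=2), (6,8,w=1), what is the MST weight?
14 (MST edges: (1,3,w=2), (1,8,w=3), (2,5,w=3), (2,6,w=2), (3,4,w=1), (6,7,w=2), (6,8,w=1); sum of weights 2 + 3 + 3 + 2 + 1 + 2 + 1 = 14)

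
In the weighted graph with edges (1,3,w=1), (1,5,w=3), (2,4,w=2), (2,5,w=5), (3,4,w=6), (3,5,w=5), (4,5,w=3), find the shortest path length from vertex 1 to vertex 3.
1 (path: 1 -> 3; weights 1 = 1)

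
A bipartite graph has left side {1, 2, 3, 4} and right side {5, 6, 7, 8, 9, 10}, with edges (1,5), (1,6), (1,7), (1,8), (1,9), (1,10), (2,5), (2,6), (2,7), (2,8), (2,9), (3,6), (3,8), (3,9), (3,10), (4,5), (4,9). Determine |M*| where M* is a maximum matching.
4 (matching: (1,10), (2,7), (3,8), (4,9); upper bound min(|L|,|R|) = min(4,6) = 4)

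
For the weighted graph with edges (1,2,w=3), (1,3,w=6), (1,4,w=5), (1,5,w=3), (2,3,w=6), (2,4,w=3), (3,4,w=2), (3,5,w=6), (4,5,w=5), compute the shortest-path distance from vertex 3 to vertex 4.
2 (path: 3 -> 4; weights 2 = 2)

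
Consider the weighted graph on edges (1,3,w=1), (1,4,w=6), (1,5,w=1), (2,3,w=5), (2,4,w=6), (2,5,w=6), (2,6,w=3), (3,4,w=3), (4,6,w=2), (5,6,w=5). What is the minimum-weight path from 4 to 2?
5 (path: 4 -> 6 -> 2; weights 2 + 3 = 5)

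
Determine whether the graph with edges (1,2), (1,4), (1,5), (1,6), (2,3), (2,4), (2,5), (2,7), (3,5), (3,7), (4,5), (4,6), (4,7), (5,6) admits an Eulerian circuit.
No (6 vertices have odd degree: {2, 3, 4, 5, 6, 7}; Eulerian circuit requires 0)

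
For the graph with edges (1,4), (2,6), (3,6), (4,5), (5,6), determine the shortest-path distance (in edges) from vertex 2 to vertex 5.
2 (path: 2 -> 6 -> 5, 2 edges)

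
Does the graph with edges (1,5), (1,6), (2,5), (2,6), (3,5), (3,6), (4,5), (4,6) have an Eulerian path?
Yes — and in fact it has an Eulerian circuit (the graph is connected and all 6 vertices have even degree)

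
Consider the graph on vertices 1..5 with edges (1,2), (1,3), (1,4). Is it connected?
No, it has 2 components: {1, 2, 3, 4}, {5}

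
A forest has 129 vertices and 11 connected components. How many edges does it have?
118 (Each of the 11 component trees on V_i vertices has V_i - 1 edges; summing gives V - C = 129 - 11 = 118)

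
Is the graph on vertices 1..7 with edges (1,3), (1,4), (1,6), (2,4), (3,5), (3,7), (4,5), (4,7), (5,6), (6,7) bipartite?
Yes. Partition: {1, 2, 5, 7}, {3, 4, 6}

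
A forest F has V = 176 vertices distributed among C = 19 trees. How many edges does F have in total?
157 (Each of the 19 component trees on V_i vertices has V_i - 1 edges; summing gives V - C = 176 - 19 = 157)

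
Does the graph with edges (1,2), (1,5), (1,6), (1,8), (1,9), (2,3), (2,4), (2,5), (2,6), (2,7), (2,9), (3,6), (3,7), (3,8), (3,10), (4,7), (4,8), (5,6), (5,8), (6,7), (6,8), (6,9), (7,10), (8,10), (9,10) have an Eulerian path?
No (6 vertices have odd degree: {1, 2, 3, 4, 6, 7}; Eulerian path requires 0 or 2)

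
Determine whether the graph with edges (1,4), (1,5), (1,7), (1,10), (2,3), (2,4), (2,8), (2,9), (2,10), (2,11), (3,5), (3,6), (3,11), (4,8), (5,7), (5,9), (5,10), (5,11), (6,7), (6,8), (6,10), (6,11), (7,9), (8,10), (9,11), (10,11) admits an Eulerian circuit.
No (2 vertices have odd degree: {4, 6}; Eulerian circuit requires 0)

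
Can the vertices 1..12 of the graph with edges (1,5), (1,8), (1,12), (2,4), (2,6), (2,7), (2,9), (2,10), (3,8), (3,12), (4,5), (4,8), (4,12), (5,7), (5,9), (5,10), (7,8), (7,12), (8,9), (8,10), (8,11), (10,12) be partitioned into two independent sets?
Yes. Partition: {1, 3, 4, 6, 7, 9, 10, 11}, {2, 5, 8, 12}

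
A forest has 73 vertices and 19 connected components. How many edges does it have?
54 (Each of the 19 component trees on V_i vertices has V_i - 1 edges; summing gives V - C = 73 - 19 = 54)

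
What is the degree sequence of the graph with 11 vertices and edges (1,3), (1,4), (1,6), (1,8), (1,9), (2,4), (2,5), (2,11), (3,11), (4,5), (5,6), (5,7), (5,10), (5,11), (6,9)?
[6, 5, 3, 3, 3, 3, 2, 2, 1, 1, 1] (degrees: deg(1)=5, deg(2)=3, deg(3)=2, deg(4)=3, deg(5)=6, deg(6)=3, deg(7)=1, deg(8)=1, deg(9)=2, deg(10)=1, deg(11)=3)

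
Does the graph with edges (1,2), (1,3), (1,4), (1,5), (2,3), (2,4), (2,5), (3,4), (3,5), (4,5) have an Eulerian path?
Yes — and in fact it has an Eulerian circuit (the graph is connected and all 5 vertices have even degree)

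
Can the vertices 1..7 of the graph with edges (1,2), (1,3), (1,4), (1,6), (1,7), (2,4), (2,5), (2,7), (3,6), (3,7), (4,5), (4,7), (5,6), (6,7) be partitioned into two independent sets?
No (odd cycle of length 3: 7 -> 1 -> 3 -> 7)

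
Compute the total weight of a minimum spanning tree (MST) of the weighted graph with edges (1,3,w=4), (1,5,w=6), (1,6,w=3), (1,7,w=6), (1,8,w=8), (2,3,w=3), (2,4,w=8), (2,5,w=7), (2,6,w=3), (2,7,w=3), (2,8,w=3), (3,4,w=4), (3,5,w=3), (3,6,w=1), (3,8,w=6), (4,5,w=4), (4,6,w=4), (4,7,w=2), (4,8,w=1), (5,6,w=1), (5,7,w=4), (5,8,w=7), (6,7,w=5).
14 (MST edges: (1,6,w=3), (2,3,w=3), (2,7,w=3), (3,6,w=1), (4,7,w=2), (4,8,w=1), (5,6,w=1); sum of weights 3 + 3 + 3 + 1 + 2 + 1 + 1 = 14)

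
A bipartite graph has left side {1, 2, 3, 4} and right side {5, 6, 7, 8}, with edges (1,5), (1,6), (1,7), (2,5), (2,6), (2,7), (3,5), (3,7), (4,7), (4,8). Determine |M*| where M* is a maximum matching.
4 (matching: (1,7), (2,6), (3,5), (4,8); upper bound min(|L|,|R|) = min(4,4) = 4)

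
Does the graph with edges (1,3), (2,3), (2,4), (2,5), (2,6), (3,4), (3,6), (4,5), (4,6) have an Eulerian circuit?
No (2 vertices have odd degree: {1, 6}; Eulerian circuit requires 0)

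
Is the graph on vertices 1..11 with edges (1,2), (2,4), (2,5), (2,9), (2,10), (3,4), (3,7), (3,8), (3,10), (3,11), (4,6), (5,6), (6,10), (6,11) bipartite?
Yes. Partition: {1, 4, 5, 7, 8, 9, 10, 11}, {2, 3, 6}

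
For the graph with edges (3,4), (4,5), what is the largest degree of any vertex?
2 (attained at vertex 4)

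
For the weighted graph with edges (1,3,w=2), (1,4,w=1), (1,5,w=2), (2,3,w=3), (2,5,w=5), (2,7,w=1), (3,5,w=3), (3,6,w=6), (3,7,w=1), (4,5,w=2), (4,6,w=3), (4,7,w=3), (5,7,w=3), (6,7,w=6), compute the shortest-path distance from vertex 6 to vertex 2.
7 (path: 6 -> 7 -> 2; weights 6 + 1 = 7)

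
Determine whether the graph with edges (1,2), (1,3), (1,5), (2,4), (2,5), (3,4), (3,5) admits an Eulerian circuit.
No (4 vertices have odd degree: {1, 2, 3, 5}; Eulerian circuit requires 0)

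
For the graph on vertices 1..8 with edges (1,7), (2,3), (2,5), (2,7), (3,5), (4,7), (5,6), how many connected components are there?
2 (components: {1, 2, 3, 4, 5, 6, 7}, {8})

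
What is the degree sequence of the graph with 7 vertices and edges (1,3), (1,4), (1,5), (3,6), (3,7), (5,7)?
[3, 3, 2, 2, 1, 1, 0] (degrees: deg(1)=3, deg(2)=0, deg(3)=3, deg(4)=1, deg(5)=2, deg(6)=1, deg(7)=2)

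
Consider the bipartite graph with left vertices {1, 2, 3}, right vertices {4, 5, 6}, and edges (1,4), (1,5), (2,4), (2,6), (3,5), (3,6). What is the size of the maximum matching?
3 (matching: (1,5), (2,4), (3,6); upper bound min(|L|,|R|) = min(3,3) = 3)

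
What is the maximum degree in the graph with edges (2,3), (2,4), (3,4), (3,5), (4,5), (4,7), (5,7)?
4 (attained at vertex 4)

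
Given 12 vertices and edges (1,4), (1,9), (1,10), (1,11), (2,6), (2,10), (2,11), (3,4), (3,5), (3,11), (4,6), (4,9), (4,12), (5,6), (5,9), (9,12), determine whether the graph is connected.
No, it has 3 components: {1, 2, 3, 4, 5, 6, 9, 10, 11, 12}, {7}, {8}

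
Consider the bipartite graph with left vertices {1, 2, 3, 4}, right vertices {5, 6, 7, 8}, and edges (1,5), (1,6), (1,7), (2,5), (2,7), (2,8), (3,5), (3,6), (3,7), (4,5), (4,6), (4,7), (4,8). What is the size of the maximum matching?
4 (matching: (1,7), (2,8), (3,6), (4,5); upper bound min(|L|,|R|) = min(4,4) = 4)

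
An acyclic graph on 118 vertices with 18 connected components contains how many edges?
100 (Each of the 18 component trees on V_i vertices has V_i - 1 edges; summing gives V - C = 118 - 18 = 100)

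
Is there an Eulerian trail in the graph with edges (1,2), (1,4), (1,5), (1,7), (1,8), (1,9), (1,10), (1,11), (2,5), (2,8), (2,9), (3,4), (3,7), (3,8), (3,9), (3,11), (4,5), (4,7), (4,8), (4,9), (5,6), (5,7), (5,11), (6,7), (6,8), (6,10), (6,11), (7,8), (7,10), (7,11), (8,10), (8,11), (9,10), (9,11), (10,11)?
Yes (the graph is connected and exactly 2 vertices have odd degree: {3, 6}; any Eulerian path must start and end at those)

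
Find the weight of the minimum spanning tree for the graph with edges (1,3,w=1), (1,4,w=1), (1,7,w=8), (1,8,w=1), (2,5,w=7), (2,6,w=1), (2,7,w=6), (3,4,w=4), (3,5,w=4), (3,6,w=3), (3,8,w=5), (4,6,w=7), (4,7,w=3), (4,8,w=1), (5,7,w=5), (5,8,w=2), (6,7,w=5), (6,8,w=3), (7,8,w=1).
10 (MST edges: (1,3,w=1), (1,4,w=1), (1,8,w=1), (2,6,w=1), (3,6,w=3), (5,8,w=2), (7,8,w=1); sum of weights 1 + 1 + 1 + 1 + 3 + 2 + 1 = 10)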